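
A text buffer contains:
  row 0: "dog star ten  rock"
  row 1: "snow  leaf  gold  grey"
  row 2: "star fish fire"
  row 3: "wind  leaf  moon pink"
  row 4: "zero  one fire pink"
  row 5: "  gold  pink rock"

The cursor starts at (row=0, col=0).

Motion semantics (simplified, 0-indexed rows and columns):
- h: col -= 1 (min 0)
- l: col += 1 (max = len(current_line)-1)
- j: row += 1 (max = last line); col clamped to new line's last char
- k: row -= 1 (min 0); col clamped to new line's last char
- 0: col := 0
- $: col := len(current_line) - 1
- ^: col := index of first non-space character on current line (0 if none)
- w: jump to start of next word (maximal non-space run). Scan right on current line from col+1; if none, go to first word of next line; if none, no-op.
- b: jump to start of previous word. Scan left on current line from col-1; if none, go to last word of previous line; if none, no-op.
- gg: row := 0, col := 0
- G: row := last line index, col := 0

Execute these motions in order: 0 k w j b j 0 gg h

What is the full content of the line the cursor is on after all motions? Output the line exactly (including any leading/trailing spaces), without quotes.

Answer: dog star ten  rock

Derivation:
After 1 (0): row=0 col=0 char='d'
After 2 (k): row=0 col=0 char='d'
After 3 (w): row=0 col=4 char='s'
After 4 (j): row=1 col=4 char='_'
After 5 (b): row=1 col=0 char='s'
After 6 (j): row=2 col=0 char='s'
After 7 (0): row=2 col=0 char='s'
After 8 (gg): row=0 col=0 char='d'
After 9 (h): row=0 col=0 char='d'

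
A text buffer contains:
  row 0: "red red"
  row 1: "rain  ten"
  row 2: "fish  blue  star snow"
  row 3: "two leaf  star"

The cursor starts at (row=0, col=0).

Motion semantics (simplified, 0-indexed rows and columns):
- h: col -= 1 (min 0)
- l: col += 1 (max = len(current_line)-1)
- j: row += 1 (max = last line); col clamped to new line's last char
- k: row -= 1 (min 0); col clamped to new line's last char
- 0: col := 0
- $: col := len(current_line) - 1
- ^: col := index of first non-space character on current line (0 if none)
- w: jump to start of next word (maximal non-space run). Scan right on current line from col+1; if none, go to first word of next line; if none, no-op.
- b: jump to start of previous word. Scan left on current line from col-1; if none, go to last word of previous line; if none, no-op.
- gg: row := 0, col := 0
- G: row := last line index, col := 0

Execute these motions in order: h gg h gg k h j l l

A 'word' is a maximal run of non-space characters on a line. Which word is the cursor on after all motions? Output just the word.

After 1 (h): row=0 col=0 char='r'
After 2 (gg): row=0 col=0 char='r'
After 3 (h): row=0 col=0 char='r'
After 4 (gg): row=0 col=0 char='r'
After 5 (k): row=0 col=0 char='r'
After 6 (h): row=0 col=0 char='r'
After 7 (j): row=1 col=0 char='r'
After 8 (l): row=1 col=1 char='a'
After 9 (l): row=1 col=2 char='i'

Answer: rain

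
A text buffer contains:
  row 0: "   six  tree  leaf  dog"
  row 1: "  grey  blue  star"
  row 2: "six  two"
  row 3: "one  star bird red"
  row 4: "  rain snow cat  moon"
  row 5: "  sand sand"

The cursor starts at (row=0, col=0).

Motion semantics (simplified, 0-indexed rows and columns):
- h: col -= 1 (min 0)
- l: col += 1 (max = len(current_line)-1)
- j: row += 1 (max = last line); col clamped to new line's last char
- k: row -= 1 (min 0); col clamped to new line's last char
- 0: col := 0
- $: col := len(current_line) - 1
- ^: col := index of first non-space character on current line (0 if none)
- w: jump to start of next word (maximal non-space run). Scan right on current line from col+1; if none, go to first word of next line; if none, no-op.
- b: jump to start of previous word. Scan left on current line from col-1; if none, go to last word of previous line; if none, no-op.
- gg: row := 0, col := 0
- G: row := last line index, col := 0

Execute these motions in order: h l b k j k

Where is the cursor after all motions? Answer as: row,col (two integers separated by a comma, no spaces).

Answer: 0,1

Derivation:
After 1 (h): row=0 col=0 char='_'
After 2 (l): row=0 col=1 char='_'
After 3 (b): row=0 col=1 char='_'
After 4 (k): row=0 col=1 char='_'
After 5 (j): row=1 col=1 char='_'
After 6 (k): row=0 col=1 char='_'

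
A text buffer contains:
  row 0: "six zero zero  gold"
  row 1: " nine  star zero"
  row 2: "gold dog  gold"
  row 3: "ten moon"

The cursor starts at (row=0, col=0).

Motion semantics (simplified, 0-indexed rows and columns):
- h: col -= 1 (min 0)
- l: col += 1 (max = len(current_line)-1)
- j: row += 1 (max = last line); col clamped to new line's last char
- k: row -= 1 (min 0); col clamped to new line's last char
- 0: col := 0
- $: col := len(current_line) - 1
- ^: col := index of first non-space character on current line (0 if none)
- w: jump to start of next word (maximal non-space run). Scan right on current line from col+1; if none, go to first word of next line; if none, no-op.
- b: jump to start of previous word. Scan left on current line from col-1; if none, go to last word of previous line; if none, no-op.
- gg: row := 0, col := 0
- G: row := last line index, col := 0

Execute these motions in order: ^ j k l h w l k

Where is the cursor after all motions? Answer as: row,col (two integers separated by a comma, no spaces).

Answer: 0,5

Derivation:
After 1 (^): row=0 col=0 char='s'
After 2 (j): row=1 col=0 char='_'
After 3 (k): row=0 col=0 char='s'
After 4 (l): row=0 col=1 char='i'
After 5 (h): row=0 col=0 char='s'
After 6 (w): row=0 col=4 char='z'
After 7 (l): row=0 col=5 char='e'
After 8 (k): row=0 col=5 char='e'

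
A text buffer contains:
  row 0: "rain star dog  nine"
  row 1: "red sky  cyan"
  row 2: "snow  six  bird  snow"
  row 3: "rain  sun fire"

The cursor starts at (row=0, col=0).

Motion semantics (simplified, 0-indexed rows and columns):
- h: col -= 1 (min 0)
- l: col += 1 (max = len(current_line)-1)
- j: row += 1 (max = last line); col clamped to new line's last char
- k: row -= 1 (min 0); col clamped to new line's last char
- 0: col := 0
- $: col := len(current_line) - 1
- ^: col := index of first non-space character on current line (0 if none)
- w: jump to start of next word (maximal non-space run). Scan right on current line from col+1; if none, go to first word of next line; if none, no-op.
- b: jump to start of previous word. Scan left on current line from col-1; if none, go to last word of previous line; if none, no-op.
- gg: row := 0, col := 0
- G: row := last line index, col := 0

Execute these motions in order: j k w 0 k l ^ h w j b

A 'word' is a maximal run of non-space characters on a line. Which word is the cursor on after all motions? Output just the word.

After 1 (j): row=1 col=0 char='r'
After 2 (k): row=0 col=0 char='r'
After 3 (w): row=0 col=5 char='s'
After 4 (0): row=0 col=0 char='r'
After 5 (k): row=0 col=0 char='r'
After 6 (l): row=0 col=1 char='a'
After 7 (^): row=0 col=0 char='r'
After 8 (h): row=0 col=0 char='r'
After 9 (w): row=0 col=5 char='s'
After 10 (j): row=1 col=5 char='k'
After 11 (b): row=1 col=4 char='s'

Answer: sky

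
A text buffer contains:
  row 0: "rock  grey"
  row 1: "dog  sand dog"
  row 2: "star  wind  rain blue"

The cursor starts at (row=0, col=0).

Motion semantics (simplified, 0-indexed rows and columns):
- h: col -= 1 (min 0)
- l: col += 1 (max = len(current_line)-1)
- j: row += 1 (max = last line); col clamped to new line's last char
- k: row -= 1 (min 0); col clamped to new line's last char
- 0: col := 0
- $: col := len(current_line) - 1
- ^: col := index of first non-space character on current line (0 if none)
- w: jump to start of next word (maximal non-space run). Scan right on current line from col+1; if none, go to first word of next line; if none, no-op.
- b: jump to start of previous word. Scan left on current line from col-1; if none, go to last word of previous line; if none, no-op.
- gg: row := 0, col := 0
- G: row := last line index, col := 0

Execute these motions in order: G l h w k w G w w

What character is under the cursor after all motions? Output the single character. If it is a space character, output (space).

After 1 (G): row=2 col=0 char='s'
After 2 (l): row=2 col=1 char='t'
After 3 (h): row=2 col=0 char='s'
After 4 (w): row=2 col=6 char='w'
After 5 (k): row=1 col=6 char='a'
After 6 (w): row=1 col=10 char='d'
After 7 (G): row=2 col=0 char='s'
After 8 (w): row=2 col=6 char='w'
After 9 (w): row=2 col=12 char='r'

Answer: r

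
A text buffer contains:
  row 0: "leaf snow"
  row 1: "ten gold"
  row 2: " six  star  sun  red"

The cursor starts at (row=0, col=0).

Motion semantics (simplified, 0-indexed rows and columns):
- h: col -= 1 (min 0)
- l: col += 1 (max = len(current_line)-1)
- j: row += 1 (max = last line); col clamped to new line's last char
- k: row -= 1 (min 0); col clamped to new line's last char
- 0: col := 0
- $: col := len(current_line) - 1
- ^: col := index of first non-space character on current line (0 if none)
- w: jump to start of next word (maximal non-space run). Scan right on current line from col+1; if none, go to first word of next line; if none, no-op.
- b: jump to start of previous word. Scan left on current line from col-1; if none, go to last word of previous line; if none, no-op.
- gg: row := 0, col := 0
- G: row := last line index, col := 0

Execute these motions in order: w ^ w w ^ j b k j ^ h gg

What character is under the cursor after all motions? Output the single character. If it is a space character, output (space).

After 1 (w): row=0 col=5 char='s'
After 2 (^): row=0 col=0 char='l'
After 3 (w): row=0 col=5 char='s'
After 4 (w): row=1 col=0 char='t'
After 5 (^): row=1 col=0 char='t'
After 6 (j): row=2 col=0 char='_'
After 7 (b): row=1 col=4 char='g'
After 8 (k): row=0 col=4 char='_'
After 9 (j): row=1 col=4 char='g'
After 10 (^): row=1 col=0 char='t'
After 11 (h): row=1 col=0 char='t'
After 12 (gg): row=0 col=0 char='l'

Answer: l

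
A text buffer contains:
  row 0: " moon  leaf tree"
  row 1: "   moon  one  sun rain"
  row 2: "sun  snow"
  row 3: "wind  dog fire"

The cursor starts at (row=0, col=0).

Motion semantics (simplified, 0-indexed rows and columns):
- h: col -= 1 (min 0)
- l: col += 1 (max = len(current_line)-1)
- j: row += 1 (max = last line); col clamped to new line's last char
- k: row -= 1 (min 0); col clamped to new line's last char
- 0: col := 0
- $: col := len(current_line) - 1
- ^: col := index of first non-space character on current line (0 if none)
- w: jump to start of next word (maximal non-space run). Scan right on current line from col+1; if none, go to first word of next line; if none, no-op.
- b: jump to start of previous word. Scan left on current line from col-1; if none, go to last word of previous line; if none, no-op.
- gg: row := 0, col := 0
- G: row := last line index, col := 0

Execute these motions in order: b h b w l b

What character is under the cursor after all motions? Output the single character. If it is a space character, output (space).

After 1 (b): row=0 col=0 char='_'
After 2 (h): row=0 col=0 char='_'
After 3 (b): row=0 col=0 char='_'
After 4 (w): row=0 col=1 char='m'
After 5 (l): row=0 col=2 char='o'
After 6 (b): row=0 col=1 char='m'

Answer: m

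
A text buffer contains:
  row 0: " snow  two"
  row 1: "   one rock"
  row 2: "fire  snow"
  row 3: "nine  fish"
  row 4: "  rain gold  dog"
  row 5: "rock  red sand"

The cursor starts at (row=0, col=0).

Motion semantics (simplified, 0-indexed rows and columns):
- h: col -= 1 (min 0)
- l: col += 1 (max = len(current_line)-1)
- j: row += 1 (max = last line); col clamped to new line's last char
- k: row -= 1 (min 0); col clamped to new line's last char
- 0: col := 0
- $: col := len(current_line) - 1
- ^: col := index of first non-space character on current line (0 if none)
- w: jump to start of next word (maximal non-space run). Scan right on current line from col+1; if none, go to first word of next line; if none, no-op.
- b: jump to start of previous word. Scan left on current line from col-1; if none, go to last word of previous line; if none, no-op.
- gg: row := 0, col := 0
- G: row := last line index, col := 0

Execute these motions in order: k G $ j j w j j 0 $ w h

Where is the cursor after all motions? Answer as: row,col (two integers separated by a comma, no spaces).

After 1 (k): row=0 col=0 char='_'
After 2 (G): row=5 col=0 char='r'
After 3 ($): row=5 col=13 char='d'
After 4 (j): row=5 col=13 char='d'
After 5 (j): row=5 col=13 char='d'
After 6 (w): row=5 col=13 char='d'
After 7 (j): row=5 col=13 char='d'
After 8 (j): row=5 col=13 char='d'
After 9 (0): row=5 col=0 char='r'
After 10 ($): row=5 col=13 char='d'
After 11 (w): row=5 col=13 char='d'
After 12 (h): row=5 col=12 char='n'

Answer: 5,12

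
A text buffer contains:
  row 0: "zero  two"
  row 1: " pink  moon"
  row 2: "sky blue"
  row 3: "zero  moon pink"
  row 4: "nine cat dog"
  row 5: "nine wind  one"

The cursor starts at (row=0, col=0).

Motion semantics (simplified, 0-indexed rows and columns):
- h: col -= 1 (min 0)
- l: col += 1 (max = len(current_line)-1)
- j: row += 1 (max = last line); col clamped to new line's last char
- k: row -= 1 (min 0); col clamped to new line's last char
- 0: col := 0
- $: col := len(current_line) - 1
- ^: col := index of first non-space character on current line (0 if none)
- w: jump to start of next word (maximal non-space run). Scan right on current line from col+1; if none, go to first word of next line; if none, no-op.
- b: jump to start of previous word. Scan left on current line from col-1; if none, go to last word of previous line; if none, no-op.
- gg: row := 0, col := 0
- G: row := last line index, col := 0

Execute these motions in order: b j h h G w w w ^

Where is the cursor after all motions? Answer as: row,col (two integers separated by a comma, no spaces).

Answer: 5,0

Derivation:
After 1 (b): row=0 col=0 char='z'
After 2 (j): row=1 col=0 char='_'
After 3 (h): row=1 col=0 char='_'
After 4 (h): row=1 col=0 char='_'
After 5 (G): row=5 col=0 char='n'
After 6 (w): row=5 col=5 char='w'
After 7 (w): row=5 col=11 char='o'
After 8 (w): row=5 col=11 char='o'
After 9 (^): row=5 col=0 char='n'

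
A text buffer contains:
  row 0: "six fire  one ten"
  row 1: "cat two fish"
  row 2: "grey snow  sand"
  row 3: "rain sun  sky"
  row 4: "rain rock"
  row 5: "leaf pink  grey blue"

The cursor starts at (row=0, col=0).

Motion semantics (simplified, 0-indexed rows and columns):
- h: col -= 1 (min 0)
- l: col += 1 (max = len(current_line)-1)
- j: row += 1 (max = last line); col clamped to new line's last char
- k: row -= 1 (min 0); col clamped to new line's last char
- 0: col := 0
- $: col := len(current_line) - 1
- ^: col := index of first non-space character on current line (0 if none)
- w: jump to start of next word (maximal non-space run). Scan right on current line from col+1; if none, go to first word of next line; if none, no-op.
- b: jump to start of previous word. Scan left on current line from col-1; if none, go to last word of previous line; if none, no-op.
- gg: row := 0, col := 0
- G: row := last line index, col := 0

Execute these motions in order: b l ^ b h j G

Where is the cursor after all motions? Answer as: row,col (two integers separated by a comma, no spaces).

Answer: 5,0

Derivation:
After 1 (b): row=0 col=0 char='s'
After 2 (l): row=0 col=1 char='i'
After 3 (^): row=0 col=0 char='s'
After 4 (b): row=0 col=0 char='s'
After 5 (h): row=0 col=0 char='s'
After 6 (j): row=1 col=0 char='c'
After 7 (G): row=5 col=0 char='l'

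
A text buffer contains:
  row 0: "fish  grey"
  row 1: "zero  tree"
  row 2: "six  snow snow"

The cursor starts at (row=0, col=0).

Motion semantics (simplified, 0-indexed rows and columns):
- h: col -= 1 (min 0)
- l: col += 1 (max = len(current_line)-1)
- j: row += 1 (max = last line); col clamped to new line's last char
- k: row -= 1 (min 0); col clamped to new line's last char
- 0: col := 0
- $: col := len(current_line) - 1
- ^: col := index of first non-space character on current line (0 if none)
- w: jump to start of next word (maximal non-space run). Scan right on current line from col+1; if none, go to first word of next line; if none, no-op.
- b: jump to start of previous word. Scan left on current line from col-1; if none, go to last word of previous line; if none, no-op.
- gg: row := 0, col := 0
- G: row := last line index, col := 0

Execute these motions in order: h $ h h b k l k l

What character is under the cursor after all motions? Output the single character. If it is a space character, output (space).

Answer: e

Derivation:
After 1 (h): row=0 col=0 char='f'
After 2 ($): row=0 col=9 char='y'
After 3 (h): row=0 col=8 char='e'
After 4 (h): row=0 col=7 char='r'
After 5 (b): row=0 col=6 char='g'
After 6 (k): row=0 col=6 char='g'
After 7 (l): row=0 col=7 char='r'
After 8 (k): row=0 col=7 char='r'
After 9 (l): row=0 col=8 char='e'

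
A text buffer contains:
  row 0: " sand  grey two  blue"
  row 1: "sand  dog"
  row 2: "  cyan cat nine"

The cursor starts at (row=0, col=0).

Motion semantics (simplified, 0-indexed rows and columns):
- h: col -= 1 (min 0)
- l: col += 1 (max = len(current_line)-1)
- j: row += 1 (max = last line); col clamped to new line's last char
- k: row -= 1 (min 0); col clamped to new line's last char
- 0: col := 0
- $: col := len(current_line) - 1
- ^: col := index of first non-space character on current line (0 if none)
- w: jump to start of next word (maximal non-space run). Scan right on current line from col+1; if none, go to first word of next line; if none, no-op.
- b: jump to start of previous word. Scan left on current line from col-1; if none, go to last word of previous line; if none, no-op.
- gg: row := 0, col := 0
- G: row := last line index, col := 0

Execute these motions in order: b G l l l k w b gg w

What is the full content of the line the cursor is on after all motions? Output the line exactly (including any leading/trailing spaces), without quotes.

Answer:  sand  grey two  blue

Derivation:
After 1 (b): row=0 col=0 char='_'
After 2 (G): row=2 col=0 char='_'
After 3 (l): row=2 col=1 char='_'
After 4 (l): row=2 col=2 char='c'
After 5 (l): row=2 col=3 char='y'
After 6 (k): row=1 col=3 char='d'
After 7 (w): row=1 col=6 char='d'
After 8 (b): row=1 col=0 char='s'
After 9 (gg): row=0 col=0 char='_'
After 10 (w): row=0 col=1 char='s'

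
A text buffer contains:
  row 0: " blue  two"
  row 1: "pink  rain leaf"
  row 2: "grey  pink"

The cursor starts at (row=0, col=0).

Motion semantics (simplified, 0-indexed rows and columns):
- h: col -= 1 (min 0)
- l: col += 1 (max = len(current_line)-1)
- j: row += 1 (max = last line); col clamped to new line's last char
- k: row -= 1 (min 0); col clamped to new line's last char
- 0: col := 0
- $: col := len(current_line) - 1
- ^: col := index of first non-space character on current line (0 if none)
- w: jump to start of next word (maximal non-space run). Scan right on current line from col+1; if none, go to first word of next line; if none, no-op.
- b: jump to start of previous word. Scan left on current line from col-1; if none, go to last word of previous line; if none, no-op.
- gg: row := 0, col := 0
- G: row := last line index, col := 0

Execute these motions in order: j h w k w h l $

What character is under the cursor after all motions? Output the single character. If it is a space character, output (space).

Answer: o

Derivation:
After 1 (j): row=1 col=0 char='p'
After 2 (h): row=1 col=0 char='p'
After 3 (w): row=1 col=6 char='r'
After 4 (k): row=0 col=6 char='_'
After 5 (w): row=0 col=7 char='t'
After 6 (h): row=0 col=6 char='_'
After 7 (l): row=0 col=7 char='t'
After 8 ($): row=0 col=9 char='o'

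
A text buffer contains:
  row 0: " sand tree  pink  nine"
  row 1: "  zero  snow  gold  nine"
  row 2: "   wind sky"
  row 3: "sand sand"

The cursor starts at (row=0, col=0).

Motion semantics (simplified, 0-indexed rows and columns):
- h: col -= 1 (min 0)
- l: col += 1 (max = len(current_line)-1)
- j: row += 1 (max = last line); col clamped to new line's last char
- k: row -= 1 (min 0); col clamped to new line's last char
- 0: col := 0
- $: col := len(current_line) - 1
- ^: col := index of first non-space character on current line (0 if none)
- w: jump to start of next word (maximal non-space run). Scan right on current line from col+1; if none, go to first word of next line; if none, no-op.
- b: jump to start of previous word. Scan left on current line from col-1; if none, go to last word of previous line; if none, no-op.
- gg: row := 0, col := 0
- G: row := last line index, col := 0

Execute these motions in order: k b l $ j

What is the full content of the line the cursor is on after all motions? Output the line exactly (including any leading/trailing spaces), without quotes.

Answer:   zero  snow  gold  nine

Derivation:
After 1 (k): row=0 col=0 char='_'
After 2 (b): row=0 col=0 char='_'
After 3 (l): row=0 col=1 char='s'
After 4 ($): row=0 col=21 char='e'
After 5 (j): row=1 col=21 char='i'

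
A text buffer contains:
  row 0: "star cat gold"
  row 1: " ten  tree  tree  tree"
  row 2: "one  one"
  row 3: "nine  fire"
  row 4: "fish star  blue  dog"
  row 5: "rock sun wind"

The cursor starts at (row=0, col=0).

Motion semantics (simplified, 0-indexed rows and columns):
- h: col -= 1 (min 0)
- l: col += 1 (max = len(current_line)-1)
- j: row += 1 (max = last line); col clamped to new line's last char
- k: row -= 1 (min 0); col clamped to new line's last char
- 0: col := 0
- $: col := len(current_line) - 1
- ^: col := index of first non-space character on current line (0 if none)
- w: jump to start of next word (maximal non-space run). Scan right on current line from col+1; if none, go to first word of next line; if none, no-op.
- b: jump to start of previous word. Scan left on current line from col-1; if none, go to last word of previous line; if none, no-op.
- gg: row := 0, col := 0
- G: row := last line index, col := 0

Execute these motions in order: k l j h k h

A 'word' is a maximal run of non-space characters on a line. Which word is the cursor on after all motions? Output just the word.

Answer: star

Derivation:
After 1 (k): row=0 col=0 char='s'
After 2 (l): row=0 col=1 char='t'
After 3 (j): row=1 col=1 char='t'
After 4 (h): row=1 col=0 char='_'
After 5 (k): row=0 col=0 char='s'
After 6 (h): row=0 col=0 char='s'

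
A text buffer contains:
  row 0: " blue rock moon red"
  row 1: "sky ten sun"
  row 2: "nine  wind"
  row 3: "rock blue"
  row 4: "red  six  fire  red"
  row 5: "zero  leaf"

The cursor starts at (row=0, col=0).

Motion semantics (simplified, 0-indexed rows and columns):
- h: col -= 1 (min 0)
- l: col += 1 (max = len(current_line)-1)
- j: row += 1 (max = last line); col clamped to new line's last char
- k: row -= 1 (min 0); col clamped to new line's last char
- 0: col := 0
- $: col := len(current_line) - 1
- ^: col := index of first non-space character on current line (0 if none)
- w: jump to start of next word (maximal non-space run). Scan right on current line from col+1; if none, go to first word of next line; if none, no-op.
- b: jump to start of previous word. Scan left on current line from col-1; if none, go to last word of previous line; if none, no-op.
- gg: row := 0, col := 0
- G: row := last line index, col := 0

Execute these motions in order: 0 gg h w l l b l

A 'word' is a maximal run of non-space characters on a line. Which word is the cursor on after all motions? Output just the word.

After 1 (0): row=0 col=0 char='_'
After 2 (gg): row=0 col=0 char='_'
After 3 (h): row=0 col=0 char='_'
After 4 (w): row=0 col=1 char='b'
After 5 (l): row=0 col=2 char='l'
After 6 (l): row=0 col=3 char='u'
After 7 (b): row=0 col=1 char='b'
After 8 (l): row=0 col=2 char='l'

Answer: blue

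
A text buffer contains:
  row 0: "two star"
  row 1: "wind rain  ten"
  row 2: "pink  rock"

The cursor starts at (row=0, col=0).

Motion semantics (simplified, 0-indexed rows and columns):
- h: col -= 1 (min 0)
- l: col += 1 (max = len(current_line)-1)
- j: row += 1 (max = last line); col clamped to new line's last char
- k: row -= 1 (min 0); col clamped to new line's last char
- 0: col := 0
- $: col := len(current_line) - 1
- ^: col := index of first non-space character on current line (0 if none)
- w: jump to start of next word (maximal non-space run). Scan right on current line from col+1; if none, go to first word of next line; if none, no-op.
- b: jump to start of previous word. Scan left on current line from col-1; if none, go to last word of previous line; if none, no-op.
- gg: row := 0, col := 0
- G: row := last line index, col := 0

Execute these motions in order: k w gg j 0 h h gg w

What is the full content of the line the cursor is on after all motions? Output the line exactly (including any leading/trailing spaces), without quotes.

After 1 (k): row=0 col=0 char='t'
After 2 (w): row=0 col=4 char='s'
After 3 (gg): row=0 col=0 char='t'
After 4 (j): row=1 col=0 char='w'
After 5 (0): row=1 col=0 char='w'
After 6 (h): row=1 col=0 char='w'
After 7 (h): row=1 col=0 char='w'
After 8 (gg): row=0 col=0 char='t'
After 9 (w): row=0 col=4 char='s'

Answer: two star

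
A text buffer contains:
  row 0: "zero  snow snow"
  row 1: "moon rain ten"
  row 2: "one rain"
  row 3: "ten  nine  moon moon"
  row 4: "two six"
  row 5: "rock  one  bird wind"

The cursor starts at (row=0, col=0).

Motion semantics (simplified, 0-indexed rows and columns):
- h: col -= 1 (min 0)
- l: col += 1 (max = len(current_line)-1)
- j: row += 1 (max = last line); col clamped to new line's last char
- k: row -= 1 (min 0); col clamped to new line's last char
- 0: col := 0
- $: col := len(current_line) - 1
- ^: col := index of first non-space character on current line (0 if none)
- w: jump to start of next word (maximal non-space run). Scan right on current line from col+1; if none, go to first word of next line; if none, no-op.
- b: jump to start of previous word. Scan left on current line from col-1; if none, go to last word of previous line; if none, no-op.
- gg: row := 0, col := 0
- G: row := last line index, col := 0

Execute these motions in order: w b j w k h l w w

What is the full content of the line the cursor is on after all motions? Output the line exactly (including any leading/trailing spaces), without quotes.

After 1 (w): row=0 col=6 char='s'
After 2 (b): row=0 col=0 char='z'
After 3 (j): row=1 col=0 char='m'
After 4 (w): row=1 col=5 char='r'
After 5 (k): row=0 col=5 char='_'
After 6 (h): row=0 col=4 char='_'
After 7 (l): row=0 col=5 char='_'
After 8 (w): row=0 col=6 char='s'
After 9 (w): row=0 col=11 char='s'

Answer: zero  snow snow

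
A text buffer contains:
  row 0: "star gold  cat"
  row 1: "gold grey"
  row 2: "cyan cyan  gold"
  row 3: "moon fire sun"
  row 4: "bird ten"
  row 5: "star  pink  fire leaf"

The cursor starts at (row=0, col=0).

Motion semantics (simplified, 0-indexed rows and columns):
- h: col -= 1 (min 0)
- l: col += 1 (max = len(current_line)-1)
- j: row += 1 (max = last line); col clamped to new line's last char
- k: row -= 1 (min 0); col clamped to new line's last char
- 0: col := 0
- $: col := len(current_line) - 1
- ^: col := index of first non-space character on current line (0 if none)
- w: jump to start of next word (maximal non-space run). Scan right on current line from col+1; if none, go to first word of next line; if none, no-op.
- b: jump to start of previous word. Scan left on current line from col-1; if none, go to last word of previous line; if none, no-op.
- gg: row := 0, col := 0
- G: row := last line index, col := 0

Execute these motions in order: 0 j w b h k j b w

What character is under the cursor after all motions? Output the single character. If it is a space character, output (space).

After 1 (0): row=0 col=0 char='s'
After 2 (j): row=1 col=0 char='g'
After 3 (w): row=1 col=5 char='g'
After 4 (b): row=1 col=0 char='g'
After 5 (h): row=1 col=0 char='g'
After 6 (k): row=0 col=0 char='s'
After 7 (j): row=1 col=0 char='g'
After 8 (b): row=0 col=11 char='c'
After 9 (w): row=1 col=0 char='g'

Answer: g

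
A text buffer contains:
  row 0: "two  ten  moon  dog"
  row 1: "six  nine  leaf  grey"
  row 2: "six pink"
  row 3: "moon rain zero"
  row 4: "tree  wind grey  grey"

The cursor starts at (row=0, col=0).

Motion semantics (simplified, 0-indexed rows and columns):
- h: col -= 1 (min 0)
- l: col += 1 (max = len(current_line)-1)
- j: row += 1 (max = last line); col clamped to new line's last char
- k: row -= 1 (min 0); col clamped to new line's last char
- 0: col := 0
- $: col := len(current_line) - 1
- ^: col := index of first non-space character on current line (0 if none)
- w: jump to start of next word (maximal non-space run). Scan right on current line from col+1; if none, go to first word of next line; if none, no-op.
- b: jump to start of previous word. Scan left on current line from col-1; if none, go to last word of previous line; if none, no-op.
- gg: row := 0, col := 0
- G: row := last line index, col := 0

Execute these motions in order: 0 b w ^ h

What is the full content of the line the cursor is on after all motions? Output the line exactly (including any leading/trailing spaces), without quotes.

After 1 (0): row=0 col=0 char='t'
After 2 (b): row=0 col=0 char='t'
After 3 (w): row=0 col=5 char='t'
After 4 (^): row=0 col=0 char='t'
After 5 (h): row=0 col=0 char='t'

Answer: two  ten  moon  dog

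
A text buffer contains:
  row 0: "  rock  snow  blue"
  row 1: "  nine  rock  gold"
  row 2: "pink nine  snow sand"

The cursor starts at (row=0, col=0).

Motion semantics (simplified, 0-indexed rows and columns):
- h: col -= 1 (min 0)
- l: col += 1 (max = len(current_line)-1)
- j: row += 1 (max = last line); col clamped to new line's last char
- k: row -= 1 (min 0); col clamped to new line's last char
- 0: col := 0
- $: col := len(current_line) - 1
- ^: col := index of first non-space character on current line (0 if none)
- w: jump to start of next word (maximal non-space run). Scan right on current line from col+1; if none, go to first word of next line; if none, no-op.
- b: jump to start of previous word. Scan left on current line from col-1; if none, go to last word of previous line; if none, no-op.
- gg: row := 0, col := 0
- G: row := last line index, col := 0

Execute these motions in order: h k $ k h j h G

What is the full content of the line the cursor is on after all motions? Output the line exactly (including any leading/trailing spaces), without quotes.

Answer: pink nine  snow sand

Derivation:
After 1 (h): row=0 col=0 char='_'
After 2 (k): row=0 col=0 char='_'
After 3 ($): row=0 col=17 char='e'
After 4 (k): row=0 col=17 char='e'
After 5 (h): row=0 col=16 char='u'
After 6 (j): row=1 col=16 char='l'
After 7 (h): row=1 col=15 char='o'
After 8 (G): row=2 col=0 char='p'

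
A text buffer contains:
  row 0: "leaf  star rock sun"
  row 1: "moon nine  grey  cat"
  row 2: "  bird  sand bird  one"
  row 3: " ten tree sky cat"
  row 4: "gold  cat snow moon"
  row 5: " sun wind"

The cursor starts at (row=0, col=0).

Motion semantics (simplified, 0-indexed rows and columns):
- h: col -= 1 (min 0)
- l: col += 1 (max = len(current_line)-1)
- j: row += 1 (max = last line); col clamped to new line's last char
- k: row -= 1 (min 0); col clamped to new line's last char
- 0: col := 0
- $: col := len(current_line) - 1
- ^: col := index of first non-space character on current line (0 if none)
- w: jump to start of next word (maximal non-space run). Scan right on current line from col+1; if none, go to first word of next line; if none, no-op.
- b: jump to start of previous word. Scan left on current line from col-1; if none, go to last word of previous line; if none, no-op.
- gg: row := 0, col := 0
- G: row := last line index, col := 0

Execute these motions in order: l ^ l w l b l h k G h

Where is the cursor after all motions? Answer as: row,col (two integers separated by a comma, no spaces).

After 1 (l): row=0 col=1 char='e'
After 2 (^): row=0 col=0 char='l'
After 3 (l): row=0 col=1 char='e'
After 4 (w): row=0 col=6 char='s'
After 5 (l): row=0 col=7 char='t'
After 6 (b): row=0 col=6 char='s'
After 7 (l): row=0 col=7 char='t'
After 8 (h): row=0 col=6 char='s'
After 9 (k): row=0 col=6 char='s'
After 10 (G): row=5 col=0 char='_'
After 11 (h): row=5 col=0 char='_'

Answer: 5,0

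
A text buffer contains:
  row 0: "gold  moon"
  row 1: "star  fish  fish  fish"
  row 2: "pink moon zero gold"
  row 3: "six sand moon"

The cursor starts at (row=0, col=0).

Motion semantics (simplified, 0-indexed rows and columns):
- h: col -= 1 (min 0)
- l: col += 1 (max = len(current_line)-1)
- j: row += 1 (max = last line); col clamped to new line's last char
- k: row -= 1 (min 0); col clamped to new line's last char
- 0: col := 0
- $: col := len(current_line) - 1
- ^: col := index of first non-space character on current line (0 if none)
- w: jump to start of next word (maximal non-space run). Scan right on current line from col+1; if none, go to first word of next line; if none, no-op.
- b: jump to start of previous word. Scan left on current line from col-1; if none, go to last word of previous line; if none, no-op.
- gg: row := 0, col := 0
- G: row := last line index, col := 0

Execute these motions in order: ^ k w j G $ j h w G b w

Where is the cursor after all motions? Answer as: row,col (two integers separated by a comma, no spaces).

Answer: 3,0

Derivation:
After 1 (^): row=0 col=0 char='g'
After 2 (k): row=0 col=0 char='g'
After 3 (w): row=0 col=6 char='m'
After 4 (j): row=1 col=6 char='f'
After 5 (G): row=3 col=0 char='s'
After 6 ($): row=3 col=12 char='n'
After 7 (j): row=3 col=12 char='n'
After 8 (h): row=3 col=11 char='o'
After 9 (w): row=3 col=11 char='o'
After 10 (G): row=3 col=0 char='s'
After 11 (b): row=2 col=15 char='g'
After 12 (w): row=3 col=0 char='s'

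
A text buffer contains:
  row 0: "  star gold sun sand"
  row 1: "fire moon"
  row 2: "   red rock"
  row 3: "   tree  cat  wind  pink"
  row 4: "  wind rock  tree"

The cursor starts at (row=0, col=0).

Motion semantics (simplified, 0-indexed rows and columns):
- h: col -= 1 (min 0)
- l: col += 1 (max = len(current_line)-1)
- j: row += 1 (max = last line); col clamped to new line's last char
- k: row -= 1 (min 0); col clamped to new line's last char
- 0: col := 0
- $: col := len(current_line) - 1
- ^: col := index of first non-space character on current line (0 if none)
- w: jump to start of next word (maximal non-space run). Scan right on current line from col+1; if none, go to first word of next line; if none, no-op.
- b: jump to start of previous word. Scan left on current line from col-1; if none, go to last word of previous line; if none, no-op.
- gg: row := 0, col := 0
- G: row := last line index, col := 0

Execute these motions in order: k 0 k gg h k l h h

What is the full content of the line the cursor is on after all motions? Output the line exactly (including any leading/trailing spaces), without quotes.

After 1 (k): row=0 col=0 char='_'
After 2 (0): row=0 col=0 char='_'
After 3 (k): row=0 col=0 char='_'
After 4 (gg): row=0 col=0 char='_'
After 5 (h): row=0 col=0 char='_'
After 6 (k): row=0 col=0 char='_'
After 7 (l): row=0 col=1 char='_'
After 8 (h): row=0 col=0 char='_'
After 9 (h): row=0 col=0 char='_'

Answer:   star gold sun sand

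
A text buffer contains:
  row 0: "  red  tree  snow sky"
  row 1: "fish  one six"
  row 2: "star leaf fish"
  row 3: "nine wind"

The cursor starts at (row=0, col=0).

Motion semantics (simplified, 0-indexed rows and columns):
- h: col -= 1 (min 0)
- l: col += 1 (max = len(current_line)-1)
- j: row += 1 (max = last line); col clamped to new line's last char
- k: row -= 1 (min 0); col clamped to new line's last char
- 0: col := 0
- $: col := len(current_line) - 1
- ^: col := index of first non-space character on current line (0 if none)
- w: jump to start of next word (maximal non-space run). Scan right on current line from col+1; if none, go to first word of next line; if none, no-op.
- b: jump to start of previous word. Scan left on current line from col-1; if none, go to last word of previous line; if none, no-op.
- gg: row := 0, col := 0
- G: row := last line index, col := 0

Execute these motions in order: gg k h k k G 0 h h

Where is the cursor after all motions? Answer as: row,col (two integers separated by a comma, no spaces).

After 1 (gg): row=0 col=0 char='_'
After 2 (k): row=0 col=0 char='_'
After 3 (h): row=0 col=0 char='_'
After 4 (k): row=0 col=0 char='_'
After 5 (k): row=0 col=0 char='_'
After 6 (G): row=3 col=0 char='n'
After 7 (0): row=3 col=0 char='n'
After 8 (h): row=3 col=0 char='n'
After 9 (h): row=3 col=0 char='n'

Answer: 3,0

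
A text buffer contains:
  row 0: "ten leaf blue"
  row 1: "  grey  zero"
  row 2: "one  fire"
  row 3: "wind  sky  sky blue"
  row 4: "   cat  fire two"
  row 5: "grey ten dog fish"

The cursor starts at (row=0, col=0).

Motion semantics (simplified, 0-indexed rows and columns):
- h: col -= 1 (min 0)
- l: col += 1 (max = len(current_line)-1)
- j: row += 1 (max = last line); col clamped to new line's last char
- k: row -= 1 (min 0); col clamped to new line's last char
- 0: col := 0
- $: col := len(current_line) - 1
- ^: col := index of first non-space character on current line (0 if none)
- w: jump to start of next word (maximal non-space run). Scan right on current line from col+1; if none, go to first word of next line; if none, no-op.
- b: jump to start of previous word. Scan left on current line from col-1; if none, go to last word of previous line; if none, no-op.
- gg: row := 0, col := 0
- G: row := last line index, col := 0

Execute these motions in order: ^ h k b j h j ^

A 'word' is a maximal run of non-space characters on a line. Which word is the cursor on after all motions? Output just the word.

After 1 (^): row=0 col=0 char='t'
After 2 (h): row=0 col=0 char='t'
After 3 (k): row=0 col=0 char='t'
After 4 (b): row=0 col=0 char='t'
After 5 (j): row=1 col=0 char='_'
After 6 (h): row=1 col=0 char='_'
After 7 (j): row=2 col=0 char='o'
After 8 (^): row=2 col=0 char='o'

Answer: one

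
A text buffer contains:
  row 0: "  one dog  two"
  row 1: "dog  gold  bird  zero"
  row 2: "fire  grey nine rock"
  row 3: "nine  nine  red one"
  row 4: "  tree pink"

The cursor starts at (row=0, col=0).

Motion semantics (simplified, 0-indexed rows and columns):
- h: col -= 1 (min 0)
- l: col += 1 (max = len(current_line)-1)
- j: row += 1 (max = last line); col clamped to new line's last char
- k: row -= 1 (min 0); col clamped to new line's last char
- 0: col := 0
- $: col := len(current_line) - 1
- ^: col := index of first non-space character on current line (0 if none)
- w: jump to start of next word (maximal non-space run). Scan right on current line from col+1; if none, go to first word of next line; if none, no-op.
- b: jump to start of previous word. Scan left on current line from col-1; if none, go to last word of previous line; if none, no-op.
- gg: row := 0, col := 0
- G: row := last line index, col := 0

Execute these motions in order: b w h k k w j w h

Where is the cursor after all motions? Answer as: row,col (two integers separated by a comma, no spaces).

Answer: 1,4

Derivation:
After 1 (b): row=0 col=0 char='_'
After 2 (w): row=0 col=2 char='o'
After 3 (h): row=0 col=1 char='_'
After 4 (k): row=0 col=1 char='_'
After 5 (k): row=0 col=1 char='_'
After 6 (w): row=0 col=2 char='o'
After 7 (j): row=1 col=2 char='g'
After 8 (w): row=1 col=5 char='g'
After 9 (h): row=1 col=4 char='_'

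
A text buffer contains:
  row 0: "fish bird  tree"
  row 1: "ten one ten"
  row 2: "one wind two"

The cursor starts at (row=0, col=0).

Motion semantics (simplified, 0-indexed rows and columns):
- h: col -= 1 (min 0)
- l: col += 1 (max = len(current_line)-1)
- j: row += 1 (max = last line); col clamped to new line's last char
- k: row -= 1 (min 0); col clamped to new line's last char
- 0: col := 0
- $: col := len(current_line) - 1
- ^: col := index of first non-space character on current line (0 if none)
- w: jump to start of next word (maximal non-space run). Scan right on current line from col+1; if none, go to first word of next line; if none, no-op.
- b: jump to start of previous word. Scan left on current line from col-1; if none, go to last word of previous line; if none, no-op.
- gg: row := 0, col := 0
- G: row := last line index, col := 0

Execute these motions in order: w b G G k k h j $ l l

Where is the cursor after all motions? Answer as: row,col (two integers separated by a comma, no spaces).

After 1 (w): row=0 col=5 char='b'
After 2 (b): row=0 col=0 char='f'
After 3 (G): row=2 col=0 char='o'
After 4 (G): row=2 col=0 char='o'
After 5 (k): row=1 col=0 char='t'
After 6 (k): row=0 col=0 char='f'
After 7 (h): row=0 col=0 char='f'
After 8 (j): row=1 col=0 char='t'
After 9 ($): row=1 col=10 char='n'
After 10 (l): row=1 col=10 char='n'
After 11 (l): row=1 col=10 char='n'

Answer: 1,10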